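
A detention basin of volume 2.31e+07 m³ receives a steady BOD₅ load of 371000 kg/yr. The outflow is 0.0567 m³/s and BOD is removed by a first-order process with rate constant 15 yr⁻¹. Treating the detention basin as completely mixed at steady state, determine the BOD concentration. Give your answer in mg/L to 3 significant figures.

Outflow Q = 0.0567 m³/s × 3.156e+07 s/yr = 1.789e+06 m³/yr.
Steady-state CSTR mass balance: W = Q·C + k·V·C, so C = W/(Q + kV).
Q + kV = 1.789e+06 + 15·2.31e+07 = 3.483e+08 m³/yr.
C = 371000/3.483e+08 = 0.001065 kg/m³ = 1.065 mg/L.

1.07 mg/L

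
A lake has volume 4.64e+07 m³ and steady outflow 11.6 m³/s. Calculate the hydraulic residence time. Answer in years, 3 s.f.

0.127 yr

Q = 11.6 m³/s × 3.156e+07 s/yr = 3.661e+08 m³/yr.
Hydraulic residence time τ = V/Q = 4.64e+07/3.661e+08 = 0.1268 yr.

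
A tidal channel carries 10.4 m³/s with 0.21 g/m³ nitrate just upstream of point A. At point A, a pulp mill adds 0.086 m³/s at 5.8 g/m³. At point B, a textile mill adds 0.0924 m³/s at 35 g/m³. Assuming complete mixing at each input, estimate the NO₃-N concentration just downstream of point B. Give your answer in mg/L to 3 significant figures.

After input A: C = (10.4·0.21 + 0.086·5.8) / 10.49 = 0.2558 mg/L.
After input B: C = (10.49·0.2558 + 0.0924·35) / 10.58 = 0.5593 mg/L.

0.559 mg/L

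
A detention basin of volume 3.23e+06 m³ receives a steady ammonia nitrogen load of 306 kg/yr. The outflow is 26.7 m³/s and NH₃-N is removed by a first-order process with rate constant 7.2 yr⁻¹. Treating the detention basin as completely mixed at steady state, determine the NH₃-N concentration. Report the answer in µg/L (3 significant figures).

Outflow Q = 26.7 m³/s × 3.156e+07 s/yr = 8.426e+08 m³/yr.
Steady-state CSTR mass balance: W = Q·C + k·V·C, so C = W/(Q + kV).
Q + kV = 8.426e+08 + 7.2·3.23e+06 = 8.658e+08 m³/yr.
C = 306/8.658e+08 = 3.534e-07 kg/m³ = 0.0003534 mg/L = 0.3534 µg/L.

0.353 µg/L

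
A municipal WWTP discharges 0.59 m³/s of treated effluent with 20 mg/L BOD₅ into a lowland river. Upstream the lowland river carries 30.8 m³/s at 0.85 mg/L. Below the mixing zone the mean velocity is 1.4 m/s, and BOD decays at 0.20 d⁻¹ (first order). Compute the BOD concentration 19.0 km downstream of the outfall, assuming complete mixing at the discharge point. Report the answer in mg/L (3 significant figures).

After complete mixing, C₀ = (0.59·20 + 30.8·0.85) / 31.39 = 1.21 mg/L.
Travel time t = 1.9e+04 m / 1.4 m/s = 1.357e+04 s = 0.1571 d.
C = 1.21·exp(−0.20·0.1571) = 1.21·0.9691 = 1.173 mg/L.

1.17 mg/L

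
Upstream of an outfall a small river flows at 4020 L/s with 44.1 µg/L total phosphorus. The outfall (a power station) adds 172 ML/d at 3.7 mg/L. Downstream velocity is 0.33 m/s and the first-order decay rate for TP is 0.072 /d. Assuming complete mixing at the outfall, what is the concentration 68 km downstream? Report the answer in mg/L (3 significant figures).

1.06 mg/L

172 ML/d = 1.991 m³/s.
4020 L/s = 4.02 m³/s.
44.1 µg/L = 0.0441 mg/L.
After complete mixing, C₀ = (1.991·3.7 + 4.02·0.0441) / 6.011 = 1.255 mg/L.
Travel time t = 6.8e+04 m / 0.33 m/s = 2.061e+05 s = 2.385 d.
C = 1.255·exp(−0.072·2.385) = 1.255·0.8422 = 1.057 mg/L.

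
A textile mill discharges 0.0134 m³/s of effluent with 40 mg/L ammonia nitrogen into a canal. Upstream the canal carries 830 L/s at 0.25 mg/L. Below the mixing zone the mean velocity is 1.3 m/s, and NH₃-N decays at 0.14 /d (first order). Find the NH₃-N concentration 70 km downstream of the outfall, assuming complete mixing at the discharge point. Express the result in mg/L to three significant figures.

0.808 mg/L

830 L/s = 0.83 m³/s.
After complete mixing, C₀ = (0.0134·40 + 0.83·0.25) / 0.8434 = 0.8816 mg/L.
Travel time t = 7e+04 m / 1.3 m/s = 5.385e+04 s = 0.6232 d.
C = 0.8816·exp(−0.14·0.6232) = 0.8816·0.9164 = 0.8079 mg/L.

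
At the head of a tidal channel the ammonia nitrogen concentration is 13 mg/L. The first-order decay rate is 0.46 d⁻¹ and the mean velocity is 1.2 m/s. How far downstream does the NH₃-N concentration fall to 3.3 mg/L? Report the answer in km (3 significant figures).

From C = C₀·e^(−kt), t = ln(C₀/C)/k = ln(13/3.3)/0.46 = 1.371/0.46 = 2.98 d.
Distance = v·t = 1.2 m/s × 2.575e+05 s = 3.09e+05 m = 309 km.

309 km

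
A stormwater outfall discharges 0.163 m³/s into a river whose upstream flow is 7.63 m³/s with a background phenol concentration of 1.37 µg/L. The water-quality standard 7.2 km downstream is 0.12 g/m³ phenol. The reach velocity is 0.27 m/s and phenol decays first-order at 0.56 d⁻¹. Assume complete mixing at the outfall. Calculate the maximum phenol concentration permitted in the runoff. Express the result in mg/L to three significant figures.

1.37 µg/L = 0.00137 mg/L.
Travel time to the compliance point: t = 7200/0.27 = 2.667e+04 s = 0.3086 d; decay factor exp(−0.56·0.3086) = 0.8413.
So the concentration just after mixing may be at most 0.12/0.8413 = 0.1426 mg/L.
Mass balance: 0.1426·7.793 = 0.163·Cₑ + 7.63·0.00137.
Cₑ = (1.112 − 0.01045) / 0.163 = 6.756 mg/L.

6.76 mg/L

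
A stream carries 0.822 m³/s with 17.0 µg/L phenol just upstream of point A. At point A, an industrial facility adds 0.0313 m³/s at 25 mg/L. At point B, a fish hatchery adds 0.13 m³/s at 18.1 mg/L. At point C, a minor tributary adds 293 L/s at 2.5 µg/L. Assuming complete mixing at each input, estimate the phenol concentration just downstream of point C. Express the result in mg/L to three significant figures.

2.47 mg/L

17.0 µg/L = 0.017 mg/L.
After input A: C = (0.822·0.017 + 0.0313·25) / 0.8533 = 0.9334 mg/L.
After input B: C = (0.8533·0.9334 + 0.13·18.1) / 0.9833 = 3.203 mg/L.
293 L/s = 0.293 m³/s.
2.5 µg/L = 0.0025 mg/L.
After input C: C = (0.9833·3.203 + 0.293·0.0025) / 1.276 = 2.468 mg/L.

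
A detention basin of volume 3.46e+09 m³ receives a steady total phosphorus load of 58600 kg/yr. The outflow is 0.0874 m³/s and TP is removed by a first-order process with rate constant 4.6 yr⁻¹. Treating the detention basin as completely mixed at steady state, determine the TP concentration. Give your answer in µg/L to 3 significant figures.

3.68 µg/L

Outflow Q = 0.0874 m³/s × 3.156e+07 s/yr = 2.758e+06 m³/yr.
Steady-state CSTR mass balance: W = Q·C + k·V·C, so C = W/(Q + kV).
Q + kV = 2.758e+06 + 4.6·3.46e+09 = 1.592e+10 m³/yr.
C = 58600/1.592e+10 = 3.681e-06 kg/m³ = 0.003681 mg/L = 3.681 µg/L.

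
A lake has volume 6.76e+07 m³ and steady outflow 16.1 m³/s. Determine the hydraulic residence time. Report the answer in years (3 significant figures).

0.133 yr

Q = 16.1 m³/s × 3.156e+07 s/yr = 5.081e+08 m³/yr.
Hydraulic residence time τ = V/Q = 6.76e+07/5.081e+08 = 0.1331 yr.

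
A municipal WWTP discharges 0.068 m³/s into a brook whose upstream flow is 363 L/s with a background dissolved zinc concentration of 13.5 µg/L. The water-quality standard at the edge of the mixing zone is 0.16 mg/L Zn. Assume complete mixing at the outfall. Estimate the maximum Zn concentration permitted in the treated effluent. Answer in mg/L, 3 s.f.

0.942 mg/L

363 L/s = 0.363 m³/s.
13.5 µg/L = 0.0135 mg/L.
Mass balance: 0.16·0.431 = 0.068·Cₑ + 0.363·0.0135.
Cₑ = (0.06896 − 0.0049) / 0.068 = 0.9421 mg/L.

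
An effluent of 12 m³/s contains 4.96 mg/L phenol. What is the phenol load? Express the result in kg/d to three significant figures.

5140 kg/d

Mass flux = Q·C = 12 m³/s × 4.96 g/m³ = 59.52 g/s.
= 59.52 g/s × 86.4 = 5143 kg/d.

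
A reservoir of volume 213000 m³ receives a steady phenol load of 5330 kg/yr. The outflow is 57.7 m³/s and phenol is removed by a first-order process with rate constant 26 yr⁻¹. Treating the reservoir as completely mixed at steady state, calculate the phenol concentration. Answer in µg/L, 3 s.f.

Outflow Q = 57.7 m³/s × 3.156e+07 s/yr = 1.821e+09 m³/yr.
Steady-state CSTR mass balance: W = Q·C + k·V·C, so C = W/(Q + kV).
Q + kV = 1.821e+09 + 26·213000 = 1.826e+09 m³/yr.
C = 5330/1.826e+09 = 2.918e-06 kg/m³ = 0.002918 mg/L = 2.918 µg/L.

2.92 µg/L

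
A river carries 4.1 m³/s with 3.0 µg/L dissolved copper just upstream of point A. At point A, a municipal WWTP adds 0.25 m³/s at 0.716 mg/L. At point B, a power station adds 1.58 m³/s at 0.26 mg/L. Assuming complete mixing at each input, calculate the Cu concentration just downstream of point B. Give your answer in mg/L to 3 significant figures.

3.0 µg/L = 0.003 mg/L.
After input A: C = (4.1·0.003 + 0.25·0.716) / 4.35 = 0.04398 mg/L.
After input B: C = (4.35·0.04398 + 1.58·0.26) / 5.93 = 0.1015 mg/L.

0.102 mg/L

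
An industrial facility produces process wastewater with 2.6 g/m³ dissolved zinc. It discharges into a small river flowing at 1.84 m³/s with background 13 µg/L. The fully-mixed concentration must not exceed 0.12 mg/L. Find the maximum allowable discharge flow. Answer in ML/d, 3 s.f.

6.86 ML/d

13 µg/L = 0.013 mg/L.
Mass balance at complete mixing: C_std·(Q_w + Q_r) = Q_w·C_e + Q_r·C_b.
Rearranging, Q_w = Q_r·(C_std − C_b)/(C_e − C_std) = 1.84·(0.12 − 0.013) / (2.6 − 0.12) = 0.07939 m³/s.
= 6.859 ML/d.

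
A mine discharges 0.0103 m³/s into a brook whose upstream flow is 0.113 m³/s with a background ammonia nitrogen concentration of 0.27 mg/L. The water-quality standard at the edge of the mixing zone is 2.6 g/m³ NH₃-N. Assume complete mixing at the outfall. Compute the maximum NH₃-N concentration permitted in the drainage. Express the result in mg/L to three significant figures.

Mass balance: 2.6·0.1233 = 0.0103·Cₑ + 0.113·0.27.
Cₑ = (0.3206 − 0.03051) / 0.0103 = 28.16 mg/L.

28.2 mg/L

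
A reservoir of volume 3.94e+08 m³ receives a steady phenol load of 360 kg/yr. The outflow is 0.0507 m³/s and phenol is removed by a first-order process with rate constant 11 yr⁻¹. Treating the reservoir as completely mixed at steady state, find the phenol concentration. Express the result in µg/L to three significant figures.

0.0830 µg/L

Outflow Q = 0.0507 m³/s × 3.156e+07 s/yr = 1.6e+06 m³/yr.
Steady-state CSTR mass balance: W = Q·C + k·V·C, so C = W/(Q + kV).
Q + kV = 1.6e+06 + 11·3.94e+08 = 4.336e+09 m³/yr.
C = 360/4.336e+09 = 8.303e-08 kg/m³ = 8.303e-05 mg/L = 0.08303 µg/L.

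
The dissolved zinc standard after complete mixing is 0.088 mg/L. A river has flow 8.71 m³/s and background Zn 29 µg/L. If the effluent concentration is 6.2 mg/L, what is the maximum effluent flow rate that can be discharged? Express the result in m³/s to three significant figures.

29 µg/L = 0.029 mg/L.
Mass balance at complete mixing: C_std·(Q_w + Q_r) = Q_w·C_e + Q_r·C_b.
Rearranging, Q_w = Q_r·(C_std − C_b)/(C_e − C_std) = 8.71·(0.088 − 0.029) / (6.2 − 0.088) = 0.08408 m³/s.

0.0841 m³/s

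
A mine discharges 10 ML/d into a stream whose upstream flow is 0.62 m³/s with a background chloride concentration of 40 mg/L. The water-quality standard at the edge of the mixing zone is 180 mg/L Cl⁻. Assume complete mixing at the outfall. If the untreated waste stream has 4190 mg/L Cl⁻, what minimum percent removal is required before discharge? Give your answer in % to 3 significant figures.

77.8 %

10 ML/d = 0.1157 m³/s.
Mass balance: 180·0.7357 = 0.1157·Cₑ + 0.62·40.
Cₑ = (132.4 − 24.8) / 0.1157 = 930 mg/L.
Required removal = 1 − 930/4190 = 77.81 %.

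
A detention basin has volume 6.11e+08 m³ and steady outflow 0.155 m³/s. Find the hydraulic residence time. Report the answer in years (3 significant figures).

125 yr

Q = 0.155 m³/s × 3.156e+07 s/yr = 4.891e+06 m³/yr.
Hydraulic residence time τ = V/Q = 6.11e+08/4.891e+06 = 124.9 yr.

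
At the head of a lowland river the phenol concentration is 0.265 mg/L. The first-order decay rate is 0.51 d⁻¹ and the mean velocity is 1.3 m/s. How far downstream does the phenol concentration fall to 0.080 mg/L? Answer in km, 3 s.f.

264 km

From C = C₀·e^(−kt), t = ln(C₀/C)/k = ln(0.265/0.080)/0.51 = 1.198/0.51 = 2.348 d.
Distance = v·t = 1.3 m/s × 2.029e+05 s = 2.638e+05 m = 263.8 km.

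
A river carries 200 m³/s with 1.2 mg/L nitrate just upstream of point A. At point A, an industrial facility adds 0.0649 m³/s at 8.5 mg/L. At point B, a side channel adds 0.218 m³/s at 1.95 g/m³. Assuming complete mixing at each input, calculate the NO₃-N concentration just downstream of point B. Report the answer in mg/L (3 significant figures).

1.20 mg/L

After input A: C = (200·1.2 + 0.0649·8.5) / 200.1 = 1.202 mg/L.
After input B: C = (200.1·1.202 + 0.218·1.95) / 200.3 = 1.203 mg/L.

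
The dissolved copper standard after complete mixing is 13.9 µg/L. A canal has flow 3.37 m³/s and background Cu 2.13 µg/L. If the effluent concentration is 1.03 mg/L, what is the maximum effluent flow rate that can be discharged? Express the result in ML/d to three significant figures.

3.37 ML/d

2.13 µg/L = 0.00213 mg/L.
13.9 µg/L = 0.0139 mg/L.
Mass balance at complete mixing: C_std·(Q_w + Q_r) = Q_w·C_e + Q_r·C_b.
Rearranging, Q_w = Q_r·(C_std − C_b)/(C_e − C_std) = 3.37·(0.0139 − 0.00213) / (1.03 − 0.0139) = 0.03904 m³/s.
= 3.373 ML/d.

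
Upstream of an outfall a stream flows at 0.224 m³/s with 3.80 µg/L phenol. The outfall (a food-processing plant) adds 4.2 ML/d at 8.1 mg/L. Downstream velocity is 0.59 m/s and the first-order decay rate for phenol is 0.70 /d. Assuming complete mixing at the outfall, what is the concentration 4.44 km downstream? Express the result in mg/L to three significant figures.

1.36 mg/L

4.2 ML/d = 0.04861 m³/s.
3.80 µg/L = 0.0038 mg/L.
After complete mixing, C₀ = (0.04861·8.1 + 0.224·0.0038) / 0.2726 = 1.447 mg/L.
Travel time t = 4440 m / 0.59 m/s = 7525 s = 0.0871 d.
C = 1.447·exp(−0.70·0.0871) = 1.447·0.9409 = 1.362 mg/L.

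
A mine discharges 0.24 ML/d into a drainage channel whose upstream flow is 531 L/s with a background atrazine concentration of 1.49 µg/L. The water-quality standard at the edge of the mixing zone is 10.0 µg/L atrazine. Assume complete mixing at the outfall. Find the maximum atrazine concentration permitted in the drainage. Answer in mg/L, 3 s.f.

0.24 ML/d = 0.002778 m³/s.
531 L/s = 0.531 m³/s.
1.49 µg/L = 0.00149 mg/L.
10.0 µg/L = 0.01 mg/L.
Mass balance: 0.01·0.5338 = 0.002778·Cₑ + 0.531·0.00149.
Cₑ = (0.005338 − 0.0007912) / 0.002778 = 1.637 mg/L.

1.64 mg/L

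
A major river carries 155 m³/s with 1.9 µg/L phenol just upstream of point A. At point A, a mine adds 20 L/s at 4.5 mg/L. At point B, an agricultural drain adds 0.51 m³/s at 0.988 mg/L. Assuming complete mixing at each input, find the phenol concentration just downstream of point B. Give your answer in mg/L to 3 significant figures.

0.00571 mg/L

1.9 µg/L = 0.0019 mg/L.
20 L/s = 0.02 m³/s.
After input A: C = (155·0.0019 + 0.02·4.5) / 155 = 0.00248 mg/L.
After input B: C = (155·0.00248 + 0.51·0.988) / 155.5 = 0.005712 mg/L.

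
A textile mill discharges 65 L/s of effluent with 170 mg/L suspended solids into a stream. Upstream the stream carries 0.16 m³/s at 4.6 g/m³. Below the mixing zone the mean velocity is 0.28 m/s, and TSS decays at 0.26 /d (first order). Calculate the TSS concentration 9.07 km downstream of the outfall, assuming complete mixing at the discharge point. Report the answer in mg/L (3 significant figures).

65 L/s = 0.065 m³/s.
After complete mixing, C₀ = (0.065·170 + 0.16·4.6) / 0.225 = 52.38 mg/L.
Travel time t = 9070 m / 0.28 m/s = 3.239e+04 s = 0.3749 d.
C = 52.38·exp(−0.26·0.3749) = 52.38·0.9071 = 47.52 mg/L.

47.5 mg/L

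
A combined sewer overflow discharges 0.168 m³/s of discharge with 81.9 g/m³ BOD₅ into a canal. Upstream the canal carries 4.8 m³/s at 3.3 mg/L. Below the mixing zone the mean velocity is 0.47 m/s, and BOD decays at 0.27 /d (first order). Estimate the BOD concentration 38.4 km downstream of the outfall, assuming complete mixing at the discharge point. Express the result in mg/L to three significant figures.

4.62 mg/L

After complete mixing, C₀ = (0.168·81.9 + 4.8·3.3) / 4.968 = 5.958 mg/L.
Travel time t = 3.84e+04 m / 0.47 m/s = 8.17e+04 s = 0.9456 d.
C = 5.958·exp(−0.27·0.9456) = 5.958·0.7747 = 4.615 mg/L.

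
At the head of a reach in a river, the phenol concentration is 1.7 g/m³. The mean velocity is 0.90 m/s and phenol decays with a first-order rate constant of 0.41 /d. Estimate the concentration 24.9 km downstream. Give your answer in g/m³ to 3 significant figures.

1.49 g/m³

Travel time t = 24.9 km / 0.90 m/s = 2.49e+04/0.90 = 2.767e+04 s = 0.3202 d.
First-order decay: C = 1.7·exp(−0.41·0.3202) = 1.7·0.877 = 1.491 g/m³.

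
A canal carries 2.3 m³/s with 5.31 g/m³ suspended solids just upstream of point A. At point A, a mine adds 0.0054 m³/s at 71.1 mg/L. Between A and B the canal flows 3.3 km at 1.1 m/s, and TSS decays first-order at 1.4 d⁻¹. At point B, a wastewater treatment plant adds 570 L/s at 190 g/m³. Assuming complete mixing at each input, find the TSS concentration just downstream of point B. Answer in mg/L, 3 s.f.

After input A: C = (2.3·5.31 + 0.0054·71.1) / 2.305 = 5.464 mg/L.
Over the 3.3 km reach to input B (t = 3000 s = 0.03472 d), decay gives C = 5.464·exp(−1.4·0.03472) = 5.205 mg/L.
570 L/s = 0.57 m³/s.
After input B: C = (2.305·5.205 + 0.57·190) / 2.875 = 41.84 mg/L.

41.8 mg/L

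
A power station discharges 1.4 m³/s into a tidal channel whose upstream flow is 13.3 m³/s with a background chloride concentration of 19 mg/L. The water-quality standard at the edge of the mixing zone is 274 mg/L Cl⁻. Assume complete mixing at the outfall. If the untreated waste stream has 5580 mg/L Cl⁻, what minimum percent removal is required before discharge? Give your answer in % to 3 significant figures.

Mass balance: 274·14.7 = 1.4·Cₑ + 13.3·19.
Cₑ = (4028 − 252.7) / 1.4 = 2697 mg/L.
Required removal = 1 − 2697/5580 = 51.68 %.

51.7 %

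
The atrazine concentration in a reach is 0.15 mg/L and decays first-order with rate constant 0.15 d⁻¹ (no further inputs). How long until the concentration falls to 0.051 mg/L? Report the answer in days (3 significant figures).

7.19 d

t = ln(C₀/C)/k = ln(0.15/0.051)/0.15 = 1.079/0.15 = 7.192 d.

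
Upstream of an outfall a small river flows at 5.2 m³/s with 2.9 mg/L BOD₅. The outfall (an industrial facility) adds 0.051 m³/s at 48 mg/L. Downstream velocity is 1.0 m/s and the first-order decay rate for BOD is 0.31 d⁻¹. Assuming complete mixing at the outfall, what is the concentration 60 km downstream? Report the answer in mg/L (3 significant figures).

2.69 mg/L

After complete mixing, C₀ = (0.051·48 + 5.2·2.9) / 5.251 = 3.338 mg/L.
Travel time t = 6e+04 m / 1.0 m/s = 6e+04 s = 0.6944 d.
C = 3.338·exp(−0.31·0.6944) = 3.338·0.8063 = 2.692 mg/L.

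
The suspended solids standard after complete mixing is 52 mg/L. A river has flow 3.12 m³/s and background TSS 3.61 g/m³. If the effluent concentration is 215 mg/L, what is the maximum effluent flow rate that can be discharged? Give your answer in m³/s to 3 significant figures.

0.926 m³/s

Mass balance at complete mixing: C_std·(Q_w + Q_r) = Q_w·C_e + Q_r·C_b.
Rearranging, Q_w = Q_r·(C_std − C_b)/(C_e − C_std) = 3.12·(52 − 3.61) / (215 − 52) = 0.9262 m³/s.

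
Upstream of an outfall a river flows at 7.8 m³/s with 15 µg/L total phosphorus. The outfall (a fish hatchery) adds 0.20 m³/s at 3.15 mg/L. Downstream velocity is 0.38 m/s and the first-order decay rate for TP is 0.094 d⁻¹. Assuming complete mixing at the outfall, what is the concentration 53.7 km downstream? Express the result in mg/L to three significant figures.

15 µg/L = 0.015 mg/L.
After complete mixing, C₀ = (0.2·3.15 + 7.8·0.015) / 8 = 0.09337 mg/L.
Travel time t = 5.37e+04 m / 0.38 m/s = 1.413e+05 s = 1.636 d.
C = 0.09337·exp(−0.094·1.636) = 0.09337·0.8575 = 0.08007 mg/L.

0.0801 mg/L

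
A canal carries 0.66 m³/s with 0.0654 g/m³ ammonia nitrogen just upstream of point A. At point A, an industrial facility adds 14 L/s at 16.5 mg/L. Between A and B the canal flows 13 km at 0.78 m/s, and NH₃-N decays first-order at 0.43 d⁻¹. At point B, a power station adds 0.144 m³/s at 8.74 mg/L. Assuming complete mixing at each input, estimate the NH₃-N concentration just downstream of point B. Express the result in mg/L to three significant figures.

14 L/s = 0.014 m³/s.
After input A: C = (0.66·0.0654 + 0.014·16.5) / 0.674 = 0.4068 mg/L.
Over the 13 km reach to input B (t = 1.667e+04 s = 0.1929 d), decay gives C = 0.4068·exp(−0.43·0.1929) = 0.3744 mg/L.
After input B: C = (0.674·0.3744 + 0.144·8.74) / 0.818 = 1.847 mg/L.

1.85 mg/L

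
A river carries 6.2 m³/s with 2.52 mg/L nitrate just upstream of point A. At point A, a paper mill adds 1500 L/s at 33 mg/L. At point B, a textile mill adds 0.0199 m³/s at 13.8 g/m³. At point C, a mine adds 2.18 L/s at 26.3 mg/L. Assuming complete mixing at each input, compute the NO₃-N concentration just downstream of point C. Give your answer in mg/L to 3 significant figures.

1500 L/s = 1.5 m³/s.
After input A: C = (6.2·2.52 + 1.5·33) / 7.7 = 8.458 mg/L.
After input B: C = (7.7·8.458 + 0.0199·13.8) / 7.72 = 8.471 mg/L.
2.18 L/s = 0.00218 m³/s.
After input C: C = (7.72·8.471 + 0.00218·26.3) / 7.722 = 8.476 mg/L.

8.48 mg/L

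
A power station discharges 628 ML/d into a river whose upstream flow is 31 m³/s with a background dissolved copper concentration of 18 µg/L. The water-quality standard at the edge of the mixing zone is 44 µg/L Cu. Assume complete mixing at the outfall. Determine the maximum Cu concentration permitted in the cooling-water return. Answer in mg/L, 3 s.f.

628 ML/d = 7.269 m³/s.
18 µg/L = 0.018 mg/L.
44 µg/L = 0.044 mg/L.
Mass balance: 0.044·38.27 = 7.269·Cₑ + 31·0.018.
Cₑ = (1.684 − 0.558) / 7.269 = 0.1549 mg/L.

0.155 mg/L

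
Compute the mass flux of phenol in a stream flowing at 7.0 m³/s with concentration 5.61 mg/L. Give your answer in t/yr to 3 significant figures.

1240 t/yr

Mass flux = Q·C = 7 m³/s × 5.61 g/m³ = 39.27 g/s.
= 39.27 g/s × 31.56 = 1239 t/yr.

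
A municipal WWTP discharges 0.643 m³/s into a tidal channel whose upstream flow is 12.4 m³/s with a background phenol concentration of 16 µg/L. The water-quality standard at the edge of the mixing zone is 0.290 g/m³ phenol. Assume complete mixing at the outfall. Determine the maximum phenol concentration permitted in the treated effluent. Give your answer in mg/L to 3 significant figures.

5.57 mg/L

16 µg/L = 0.016 mg/L.
Mass balance: 0.29·13.04 = 0.643·Cₑ + 12.4·0.016.
Cₑ = (3.782 − 0.1984) / 0.643 = 5.574 mg/L.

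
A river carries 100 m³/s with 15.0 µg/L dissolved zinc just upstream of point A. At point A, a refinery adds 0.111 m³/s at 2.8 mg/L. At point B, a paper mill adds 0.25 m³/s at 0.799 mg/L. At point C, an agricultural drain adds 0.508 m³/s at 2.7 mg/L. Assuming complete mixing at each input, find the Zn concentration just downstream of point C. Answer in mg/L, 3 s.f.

15.0 µg/L = 0.015 mg/L.
After input A: C = (100·0.015 + 0.111·2.8) / 100.1 = 0.01809 mg/L.
After input B: C = (100.1·0.01809 + 0.25·0.799) / 100.4 = 0.02003 mg/L.
After input C: C = (100.4·0.02003 + 0.508·2.7) / 100.9 = 0.03353 mg/L.

0.0335 mg/L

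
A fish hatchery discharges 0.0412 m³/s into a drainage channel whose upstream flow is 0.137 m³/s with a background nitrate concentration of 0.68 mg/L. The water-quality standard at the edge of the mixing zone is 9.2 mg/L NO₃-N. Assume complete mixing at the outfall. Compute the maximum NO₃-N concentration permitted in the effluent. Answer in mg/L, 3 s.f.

Mass balance: 9.2·0.1782 = 0.0412·Cₑ + 0.137·0.68.
Cₑ = (1.639 − 0.09316) / 0.0412 = 37.53 mg/L.

37.5 mg/L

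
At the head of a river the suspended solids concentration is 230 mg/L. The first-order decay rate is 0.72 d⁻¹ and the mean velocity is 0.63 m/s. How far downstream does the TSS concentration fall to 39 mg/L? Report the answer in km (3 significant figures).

134 km

From C = C₀·e^(−kt), t = ln(C₀/C)/k = ln(230/39)/0.72 = 1.775/0.72 = 2.465 d.
Distance = v·t = 0.63 m/s × 2.129e+05 s = 1.342e+05 m = 134.2 km.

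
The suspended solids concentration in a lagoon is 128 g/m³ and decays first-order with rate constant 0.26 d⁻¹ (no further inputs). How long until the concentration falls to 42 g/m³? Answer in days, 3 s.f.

4.29 d

t = ln(C₀/C)/k = ln(128/42)/0.26 = 1.114/0.26 = 4.286 d.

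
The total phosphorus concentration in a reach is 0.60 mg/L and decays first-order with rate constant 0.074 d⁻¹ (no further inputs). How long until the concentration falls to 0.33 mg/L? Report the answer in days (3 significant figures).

8.08 d

t = ln(C₀/C)/k = ln(0.60/0.33)/0.074 = 0.5978/0.074 = 8.079 d.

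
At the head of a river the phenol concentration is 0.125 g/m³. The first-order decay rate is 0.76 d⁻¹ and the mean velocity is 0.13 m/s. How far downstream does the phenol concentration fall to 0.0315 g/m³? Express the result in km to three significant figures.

20.4 km

From C = C₀·e^(−kt), t = ln(C₀/C)/k = ln(0.125/0.0315)/0.76 = 1.378/0.76 = 1.814 d.
Distance = v·t = 0.13 m/s × 1.567e+05 s = 2.037e+04 m = 20.37 km.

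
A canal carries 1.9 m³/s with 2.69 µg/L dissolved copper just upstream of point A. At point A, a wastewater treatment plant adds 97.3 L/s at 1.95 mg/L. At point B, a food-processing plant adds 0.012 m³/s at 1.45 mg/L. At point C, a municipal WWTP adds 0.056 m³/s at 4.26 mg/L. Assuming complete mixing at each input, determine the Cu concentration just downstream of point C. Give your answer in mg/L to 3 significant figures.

0.218 mg/L

2.69 µg/L = 0.00269 mg/L.
97.3 L/s = 0.0973 m³/s.
After input A: C = (1.9·0.00269 + 0.0973·1.95) / 1.997 = 0.09755 mg/L.
After input B: C = (1.997·0.09755 + 0.012·1.45) / 2.009 = 0.1056 mg/L.
After input C: C = (2.009·0.1056 + 0.056·4.26) / 2.065 = 0.2183 mg/L.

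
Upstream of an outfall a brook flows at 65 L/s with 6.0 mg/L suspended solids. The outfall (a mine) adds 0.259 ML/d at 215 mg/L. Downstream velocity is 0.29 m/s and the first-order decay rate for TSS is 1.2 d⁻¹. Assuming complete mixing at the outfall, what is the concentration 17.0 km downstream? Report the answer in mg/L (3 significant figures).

6.74 mg/L

0.259 ML/d = 0.002998 m³/s.
65 L/s = 0.065 m³/s.
After complete mixing, C₀ = (0.002998·215 + 0.065·6) / 0.068 = 15.21 mg/L.
Travel time t = 1.7e+04 m / 0.29 m/s = 5.862e+04 s = 0.6785 d.
C = 15.21·exp(−1.2·0.6785) = 15.21·0.443 = 6.74 mg/L.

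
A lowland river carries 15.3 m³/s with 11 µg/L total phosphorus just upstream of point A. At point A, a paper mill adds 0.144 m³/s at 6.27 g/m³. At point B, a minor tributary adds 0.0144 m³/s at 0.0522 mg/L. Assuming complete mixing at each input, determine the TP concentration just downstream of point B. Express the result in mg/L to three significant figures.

11 µg/L = 0.011 mg/L.
After input A: C = (15.3·0.011 + 0.144·6.27) / 15.44 = 0.06936 mg/L.
After input B: C = (15.44·0.06936 + 0.0144·0.0522) / 15.46 = 0.06934 mg/L.

0.0693 mg/L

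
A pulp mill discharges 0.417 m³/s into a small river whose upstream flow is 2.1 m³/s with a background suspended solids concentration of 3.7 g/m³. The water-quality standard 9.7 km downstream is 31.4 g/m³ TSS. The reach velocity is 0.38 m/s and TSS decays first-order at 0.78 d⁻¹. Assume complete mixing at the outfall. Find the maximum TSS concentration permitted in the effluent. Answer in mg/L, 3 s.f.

220 mg/L

Travel time to the compliance point: t = 9700/0.38 = 2.553e+04 s = 0.2954 d; decay factor exp(−0.78·0.2954) = 0.7942.
So the concentration just after mixing may be at most 31.4/0.7942 = 39.54 mg/L.
Mass balance: 39.54·2.517 = 0.417·Cₑ + 2.1·3.7.
Cₑ = (99.52 − 7.77) / 0.417 = 220 mg/L.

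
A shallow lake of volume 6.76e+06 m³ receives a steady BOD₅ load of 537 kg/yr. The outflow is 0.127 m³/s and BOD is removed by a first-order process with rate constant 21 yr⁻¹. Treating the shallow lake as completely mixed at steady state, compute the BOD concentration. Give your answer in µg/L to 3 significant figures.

3.68 µg/L

Outflow Q = 0.127 m³/s × 3.156e+07 s/yr = 4.008e+06 m³/yr.
Steady-state CSTR mass balance: W = Q·C + k·V·C, so C = W/(Q + kV).
Q + kV = 4.008e+06 + 21·6.76e+06 = 1.46e+08 m³/yr.
C = 537/1.46e+08 = 3.679e-06 kg/m³ = 0.003679 mg/L = 3.679 µg/L.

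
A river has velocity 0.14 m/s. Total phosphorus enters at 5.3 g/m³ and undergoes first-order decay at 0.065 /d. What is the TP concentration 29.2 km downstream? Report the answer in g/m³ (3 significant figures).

4.53 g/m³

Travel time t = 29.2 km / 0.14 m/s = 2.92e+04/0.14 = 2.086e+05 s = 2.414 d.
First-order decay: C = 5.3·exp(−0.065·2.414) = 5.3·0.8548 = 4.53 g/m³.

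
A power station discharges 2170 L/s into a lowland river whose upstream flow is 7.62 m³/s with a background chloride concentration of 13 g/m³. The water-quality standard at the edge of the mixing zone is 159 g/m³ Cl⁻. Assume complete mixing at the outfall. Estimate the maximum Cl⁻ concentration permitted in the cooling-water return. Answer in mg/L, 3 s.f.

2170 L/s = 2.17 m³/s.
Mass balance: 159·9.79 = 2.17·Cₑ + 7.62·13.
Cₑ = (1557 − 99.06) / 2.17 = 671.7 mg/L.

672 mg/L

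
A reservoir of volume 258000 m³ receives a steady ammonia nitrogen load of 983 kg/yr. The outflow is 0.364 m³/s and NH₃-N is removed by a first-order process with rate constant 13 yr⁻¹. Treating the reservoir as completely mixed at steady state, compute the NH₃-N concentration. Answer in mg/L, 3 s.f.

Outflow Q = 0.364 m³/s × 3.156e+07 s/yr = 1.149e+07 m³/yr.
Steady-state CSTR mass balance: W = Q·C + k·V·C, so C = W/(Q + kV).
Q + kV = 1.149e+07 + 13·258000 = 1.484e+07 m³/yr.
C = 983/1.484e+07 = 6.624e-05 kg/m³ = 0.06624 mg/L.

0.0662 mg/L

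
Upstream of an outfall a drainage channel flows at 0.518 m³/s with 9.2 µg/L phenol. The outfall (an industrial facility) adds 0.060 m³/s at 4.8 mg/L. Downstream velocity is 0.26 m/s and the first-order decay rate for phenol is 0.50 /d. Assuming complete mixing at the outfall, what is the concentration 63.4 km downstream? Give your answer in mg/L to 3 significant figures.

0.124 mg/L

9.2 µg/L = 0.0092 mg/L.
After complete mixing, C₀ = (0.06·4.8 + 0.518·0.0092) / 0.578 = 0.5065 mg/L.
Travel time t = 6.34e+04 m / 0.26 m/s = 2.438e+05 s = 2.822 d.
C = 0.5065·exp(−0.50·2.822) = 0.5065·0.2439 = 0.1235 mg/L.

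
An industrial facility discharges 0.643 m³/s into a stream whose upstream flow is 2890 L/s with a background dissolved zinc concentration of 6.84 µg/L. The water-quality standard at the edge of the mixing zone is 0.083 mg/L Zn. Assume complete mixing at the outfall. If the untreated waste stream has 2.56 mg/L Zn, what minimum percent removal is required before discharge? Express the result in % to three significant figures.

2890 L/s = 2.89 m³/s.
6.84 µg/L = 0.00684 mg/L.
Mass balance: 0.083·3.533 = 0.643·Cₑ + 2.89·0.00684.
Cₑ = (0.2932 − 0.01977) / 0.643 = 0.4253 mg/L.
Required removal = 1 − 0.4253/2.56 = 83.39 %.

83.4 %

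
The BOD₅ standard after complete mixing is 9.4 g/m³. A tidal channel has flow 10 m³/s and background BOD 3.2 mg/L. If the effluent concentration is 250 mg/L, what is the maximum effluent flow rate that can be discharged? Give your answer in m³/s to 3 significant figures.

Mass balance at complete mixing: C_std·(Q_w + Q_r) = Q_w·C_e + Q_r·C_b.
Rearranging, Q_w = Q_r·(C_std − C_b)/(C_e − C_std) = 10·(9.4 − 3.2) / (250 − 9.4) = 0.2577 m³/s.

0.258 m³/s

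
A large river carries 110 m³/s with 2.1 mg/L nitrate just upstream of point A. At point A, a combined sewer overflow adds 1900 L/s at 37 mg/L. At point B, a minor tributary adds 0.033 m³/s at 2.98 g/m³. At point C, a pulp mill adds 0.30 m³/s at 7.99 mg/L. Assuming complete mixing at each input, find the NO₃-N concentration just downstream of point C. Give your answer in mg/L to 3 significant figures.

2.71 mg/L

1900 L/s = 1.9 m³/s.
After input A: C = (110·2.1 + 1.9·37) / 111.9 = 2.693 mg/L.
After input B: C = (111.9·2.693 + 0.033·2.98) / 111.9 = 2.693 mg/L.
After input C: C = (111.9·2.693 + 0.3·7.99) / 112.2 = 2.707 mg/L.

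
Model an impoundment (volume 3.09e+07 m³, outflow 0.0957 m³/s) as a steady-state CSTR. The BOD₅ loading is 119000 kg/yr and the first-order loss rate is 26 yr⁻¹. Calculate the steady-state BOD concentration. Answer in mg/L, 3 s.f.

0.148 mg/L

Outflow Q = 0.0957 m³/s × 3.156e+07 s/yr = 3.02e+06 m³/yr.
Steady-state CSTR mass balance: W = Q·C + k·V·C, so C = W/(Q + kV).
Q + kV = 3.02e+06 + 26·3.09e+07 = 8.064e+08 m³/yr.
C = 119000/8.064e+08 = 0.0001476 kg/m³ = 0.1476 mg/L.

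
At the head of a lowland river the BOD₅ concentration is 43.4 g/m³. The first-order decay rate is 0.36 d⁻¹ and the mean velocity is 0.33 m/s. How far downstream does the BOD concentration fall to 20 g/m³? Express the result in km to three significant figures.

From C = C₀·e^(−kt), t = ln(C₀/C)/k = ln(43.4/20)/0.36 = 0.7747/0.36 = 2.152 d.
Distance = v·t = 0.33 m/s × 1.859e+05 s = 6.136e+04 m = 61.36 km.

61.4 km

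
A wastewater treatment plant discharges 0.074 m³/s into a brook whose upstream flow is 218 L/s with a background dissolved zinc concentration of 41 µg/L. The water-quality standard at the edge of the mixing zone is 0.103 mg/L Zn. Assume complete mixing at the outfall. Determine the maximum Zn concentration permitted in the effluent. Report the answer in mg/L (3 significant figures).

0.286 mg/L

218 L/s = 0.218 m³/s.
41 µg/L = 0.041 mg/L.
Mass balance: 0.103·0.292 = 0.074·Cₑ + 0.218·0.041.
Cₑ = (0.03008 − 0.008938) / 0.074 = 0.2856 mg/L.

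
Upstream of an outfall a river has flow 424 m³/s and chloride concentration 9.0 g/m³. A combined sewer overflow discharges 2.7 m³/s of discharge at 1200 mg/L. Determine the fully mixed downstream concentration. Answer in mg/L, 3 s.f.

16.5 mg/L

By mass balance at complete mixing, C = (2.7·1200 + 424·9) / (2.7 + 424) = 7056/426.7 = 16.54 mg/L.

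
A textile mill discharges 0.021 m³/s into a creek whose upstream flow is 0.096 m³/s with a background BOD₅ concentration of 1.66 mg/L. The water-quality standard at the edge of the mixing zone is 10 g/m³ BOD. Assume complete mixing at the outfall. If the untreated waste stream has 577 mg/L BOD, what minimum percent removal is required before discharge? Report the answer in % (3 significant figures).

91.7 %

Mass balance: 10·0.117 = 0.021·Cₑ + 0.096·1.66.
Cₑ = (1.17 − 0.1594) / 0.021 = 48.13 mg/L.
Required removal = 1 − 48.13/577 = 91.66 %.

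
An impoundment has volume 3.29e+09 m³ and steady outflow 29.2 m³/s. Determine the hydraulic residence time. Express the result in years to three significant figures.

Q = 29.2 m³/s × 3.156e+07 s/yr = 9.215e+08 m³/yr.
Hydraulic residence time τ = V/Q = 3.29e+09/9.215e+08 = 3.57 yr.

3.57 yr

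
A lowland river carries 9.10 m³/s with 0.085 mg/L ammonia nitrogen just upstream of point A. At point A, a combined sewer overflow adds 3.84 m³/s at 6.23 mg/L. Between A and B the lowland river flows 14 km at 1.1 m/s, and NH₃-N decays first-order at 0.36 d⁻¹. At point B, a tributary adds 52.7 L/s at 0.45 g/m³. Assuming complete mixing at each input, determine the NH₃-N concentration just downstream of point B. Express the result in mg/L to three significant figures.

1.80 mg/L

After input A: C = (9.1·0.085 + 3.84·6.23) / 12.94 = 1.909 mg/L.
Over the 14 km reach to input B (t = 1.273e+04 s = 0.1473 d), decay gives C = 1.909·exp(−0.36·0.1473) = 1.81 mg/L.
52.7 L/s = 0.0527 m³/s.
After input B: C = (12.94·1.81 + 0.0527·0.45) / 12.99 = 1.804 mg/L.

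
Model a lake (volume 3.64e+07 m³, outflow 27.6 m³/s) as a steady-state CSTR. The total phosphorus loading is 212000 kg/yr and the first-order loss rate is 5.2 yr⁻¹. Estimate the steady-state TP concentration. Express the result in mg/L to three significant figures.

Outflow Q = 27.6 m³/s × 3.156e+07 s/yr = 8.71e+08 m³/yr.
Steady-state CSTR mass balance: W = Q·C + k·V·C, so C = W/(Q + kV).
Q + kV = 8.71e+08 + 5.2·3.64e+07 = 1.06e+09 m³/yr.
C = 212000/1.06e+09 = 0.0001999 kg/m³ = 0.1999 mg/L.

0.200 mg/L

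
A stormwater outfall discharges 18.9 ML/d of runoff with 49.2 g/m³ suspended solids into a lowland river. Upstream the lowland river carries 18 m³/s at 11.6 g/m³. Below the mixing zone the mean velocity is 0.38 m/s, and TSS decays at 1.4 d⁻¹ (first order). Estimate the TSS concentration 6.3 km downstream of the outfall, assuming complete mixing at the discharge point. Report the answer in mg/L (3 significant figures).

9.21 mg/L

18.9 ML/d = 0.2187 m³/s.
After complete mixing, C₀ = (0.2187·49.2 + 18·11.6) / 18.22 = 12.05 mg/L.
Travel time t = 6300 m / 0.38 m/s = 1.658e+04 s = 0.1919 d.
C = 12.05·exp(−1.4·0.1919) = 12.05·0.7644 = 9.212 mg/L.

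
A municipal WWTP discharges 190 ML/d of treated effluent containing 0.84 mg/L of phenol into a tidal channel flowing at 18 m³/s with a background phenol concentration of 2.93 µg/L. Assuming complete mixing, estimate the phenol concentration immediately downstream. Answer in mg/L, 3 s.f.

0.0941 mg/L

190 ML/d = 2.199 m³/s.
2.93 µg/L = 0.00293 mg/L.
Flow-weighted mixing gives C = (2.199·0.84 + 18·0.00293) / (2.199 + 18) = 1.9/20.2 = 0.09406 mg/L.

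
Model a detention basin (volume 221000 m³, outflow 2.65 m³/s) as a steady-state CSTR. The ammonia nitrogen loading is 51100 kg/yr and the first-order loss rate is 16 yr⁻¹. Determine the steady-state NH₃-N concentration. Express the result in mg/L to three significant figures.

0.586 mg/L

Outflow Q = 2.65 m³/s × 3.156e+07 s/yr = 8.363e+07 m³/yr.
Steady-state CSTR mass balance: W = Q·C + k·V·C, so C = W/(Q + kV).
Q + kV = 8.363e+07 + 16·221000 = 8.716e+07 m³/yr.
C = 51100/8.716e+07 = 0.0005863 kg/m³ = 0.5863 mg/L.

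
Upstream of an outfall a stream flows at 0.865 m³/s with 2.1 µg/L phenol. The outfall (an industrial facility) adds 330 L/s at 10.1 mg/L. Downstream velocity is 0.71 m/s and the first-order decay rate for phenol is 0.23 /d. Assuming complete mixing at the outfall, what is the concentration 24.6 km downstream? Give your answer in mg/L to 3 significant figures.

330 L/s = 0.33 m³/s.
2.1 µg/L = 0.0021 mg/L.
After complete mixing, C₀ = (0.33·10.1 + 0.865·0.0021) / 1.195 = 2.791 mg/L.
Travel time t = 2.46e+04 m / 0.71 m/s = 3.465e+04 s = 0.401 d.
C = 2.791·exp(−0.23·0.401) = 2.791·0.9119 = 2.545 mg/L.

2.54 mg/L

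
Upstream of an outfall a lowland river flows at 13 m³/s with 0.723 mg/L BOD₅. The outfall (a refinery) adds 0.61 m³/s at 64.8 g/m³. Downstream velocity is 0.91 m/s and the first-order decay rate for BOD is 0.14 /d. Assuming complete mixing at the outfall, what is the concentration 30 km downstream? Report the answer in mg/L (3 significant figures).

After complete mixing, C₀ = (0.61·64.8 + 13·0.723) / 13.61 = 3.595 mg/L.
Travel time t = 3e+04 m / 0.91 m/s = 3.297e+04 s = 0.3816 d.
C = 3.595·exp(−0.14·0.3816) = 3.595·0.948 = 3.408 mg/L.

3.41 mg/L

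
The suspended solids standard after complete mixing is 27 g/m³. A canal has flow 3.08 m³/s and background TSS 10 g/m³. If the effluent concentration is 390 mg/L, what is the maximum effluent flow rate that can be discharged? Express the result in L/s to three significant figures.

Mass balance at complete mixing: C_std·(Q_w + Q_r) = Q_w·C_e + Q_r·C_b.
Rearranging, Q_w = Q_r·(C_std − C_b)/(C_e − C_std) = 3.08·(27 − 10) / (390 − 27) = 0.1442 m³/s.
= 144.2 L/s.

144 L/s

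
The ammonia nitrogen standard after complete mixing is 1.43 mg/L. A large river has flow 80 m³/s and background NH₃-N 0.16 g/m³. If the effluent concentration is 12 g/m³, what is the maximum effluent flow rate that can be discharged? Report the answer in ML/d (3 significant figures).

Mass balance at complete mixing: C_std·(Q_w + Q_r) = Q_w·C_e + Q_r·C_b.
Rearranging, Q_w = Q_r·(C_std − C_b)/(C_e − C_std) = 80·(1.43 − 0.16) / (12 − 1.43) = 9.612 m³/s.
= 830.5 ML/d.

830 ML/d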